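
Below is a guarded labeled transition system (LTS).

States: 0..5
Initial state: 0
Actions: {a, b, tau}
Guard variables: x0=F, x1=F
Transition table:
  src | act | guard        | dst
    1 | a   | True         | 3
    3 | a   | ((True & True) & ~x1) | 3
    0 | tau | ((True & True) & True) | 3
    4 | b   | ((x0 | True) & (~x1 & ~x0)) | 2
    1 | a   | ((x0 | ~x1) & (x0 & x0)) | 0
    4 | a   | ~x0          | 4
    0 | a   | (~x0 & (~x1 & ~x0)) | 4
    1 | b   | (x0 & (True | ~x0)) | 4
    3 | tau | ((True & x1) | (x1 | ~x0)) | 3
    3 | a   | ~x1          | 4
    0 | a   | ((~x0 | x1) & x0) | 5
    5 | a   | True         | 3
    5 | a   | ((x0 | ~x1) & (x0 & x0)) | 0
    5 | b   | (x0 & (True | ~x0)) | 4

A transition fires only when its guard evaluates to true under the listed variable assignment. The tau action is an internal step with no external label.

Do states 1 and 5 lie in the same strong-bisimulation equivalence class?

Answer: BISIMILAR

Analysis:
Compute ~ classes (split until stable):
  P[0] = {{0,1,2,3,4,5}}
  P[1] = {{0,3},{1,5},{2},{4}}
  P[2] = {{0},{1,5},{2},{3},{4}}
5 equivalence class(es) (converged in 3)
class of 1: {1,5}; class of 5: {1,5}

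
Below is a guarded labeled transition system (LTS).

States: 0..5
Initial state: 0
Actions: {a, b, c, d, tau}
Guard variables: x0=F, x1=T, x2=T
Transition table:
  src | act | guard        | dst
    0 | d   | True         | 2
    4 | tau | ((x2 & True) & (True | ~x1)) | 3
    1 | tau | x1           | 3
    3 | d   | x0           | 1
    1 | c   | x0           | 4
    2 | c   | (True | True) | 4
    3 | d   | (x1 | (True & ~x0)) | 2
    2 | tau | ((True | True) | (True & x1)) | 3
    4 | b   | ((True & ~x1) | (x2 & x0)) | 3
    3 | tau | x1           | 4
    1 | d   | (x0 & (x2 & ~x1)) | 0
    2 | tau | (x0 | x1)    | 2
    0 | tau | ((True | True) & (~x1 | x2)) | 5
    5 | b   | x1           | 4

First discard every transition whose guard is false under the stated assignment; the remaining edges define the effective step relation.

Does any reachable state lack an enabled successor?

Answer: DEADLOCK-FREE

Analysis:
Reachable = {0,2,3,4,5}
  0: d→2  tau→5  [deg 2]
  2: c→4  tau→2  tau→3  [deg 3]
  3: d→2  tau→4  [deg 2]
  4: tau→3  [deg 1]
  5: b→4  [deg 1]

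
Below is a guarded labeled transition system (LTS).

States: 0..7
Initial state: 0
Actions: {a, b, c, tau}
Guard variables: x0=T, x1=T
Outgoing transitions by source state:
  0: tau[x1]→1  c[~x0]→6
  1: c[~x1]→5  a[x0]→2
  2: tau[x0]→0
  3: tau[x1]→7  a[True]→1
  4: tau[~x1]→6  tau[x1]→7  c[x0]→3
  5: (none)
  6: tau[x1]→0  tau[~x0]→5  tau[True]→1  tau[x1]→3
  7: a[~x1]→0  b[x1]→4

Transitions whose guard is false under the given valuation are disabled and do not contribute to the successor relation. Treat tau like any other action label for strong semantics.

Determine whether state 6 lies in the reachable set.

After dropping false guards: 11 live edges.
L0 = {0}
L1 = {1}  total {0,1}
L2 = {2}  total {0,1,2}
Reach set: {0,1,2}

Answer: UNREACHABLE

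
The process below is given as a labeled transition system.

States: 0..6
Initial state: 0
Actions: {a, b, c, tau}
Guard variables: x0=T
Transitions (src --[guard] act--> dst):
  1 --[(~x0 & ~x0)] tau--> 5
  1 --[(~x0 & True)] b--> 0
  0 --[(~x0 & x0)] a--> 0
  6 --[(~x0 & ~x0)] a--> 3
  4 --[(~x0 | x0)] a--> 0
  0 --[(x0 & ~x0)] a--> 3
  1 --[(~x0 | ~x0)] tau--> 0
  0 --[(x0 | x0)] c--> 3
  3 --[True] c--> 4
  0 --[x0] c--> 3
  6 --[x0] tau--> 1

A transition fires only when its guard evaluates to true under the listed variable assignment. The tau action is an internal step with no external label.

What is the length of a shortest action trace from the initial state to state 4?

BFS to 4:
  Layer 0: {0}
  Layer 1: {3}
  Layer 2: {4}
first hit 4 at d=2 via c·c

Answer: 2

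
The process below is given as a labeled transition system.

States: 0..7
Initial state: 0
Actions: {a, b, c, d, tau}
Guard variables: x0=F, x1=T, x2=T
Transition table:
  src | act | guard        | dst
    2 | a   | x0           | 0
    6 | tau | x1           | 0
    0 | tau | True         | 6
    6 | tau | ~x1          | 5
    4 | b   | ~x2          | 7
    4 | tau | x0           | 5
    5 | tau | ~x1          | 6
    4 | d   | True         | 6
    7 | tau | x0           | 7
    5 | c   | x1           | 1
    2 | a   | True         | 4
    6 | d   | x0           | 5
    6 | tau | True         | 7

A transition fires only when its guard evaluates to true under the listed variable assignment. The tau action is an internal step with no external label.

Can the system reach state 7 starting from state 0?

After dropping false guards: 6 live edges.
depth 0: {0}
depth 1: {6}  cumulative {0,6}
depth 2: {7}  cumulative {0,6,7}
Reach set: {0,6,7}
trace reaching 7: tau·tau

Answer: REACHABLE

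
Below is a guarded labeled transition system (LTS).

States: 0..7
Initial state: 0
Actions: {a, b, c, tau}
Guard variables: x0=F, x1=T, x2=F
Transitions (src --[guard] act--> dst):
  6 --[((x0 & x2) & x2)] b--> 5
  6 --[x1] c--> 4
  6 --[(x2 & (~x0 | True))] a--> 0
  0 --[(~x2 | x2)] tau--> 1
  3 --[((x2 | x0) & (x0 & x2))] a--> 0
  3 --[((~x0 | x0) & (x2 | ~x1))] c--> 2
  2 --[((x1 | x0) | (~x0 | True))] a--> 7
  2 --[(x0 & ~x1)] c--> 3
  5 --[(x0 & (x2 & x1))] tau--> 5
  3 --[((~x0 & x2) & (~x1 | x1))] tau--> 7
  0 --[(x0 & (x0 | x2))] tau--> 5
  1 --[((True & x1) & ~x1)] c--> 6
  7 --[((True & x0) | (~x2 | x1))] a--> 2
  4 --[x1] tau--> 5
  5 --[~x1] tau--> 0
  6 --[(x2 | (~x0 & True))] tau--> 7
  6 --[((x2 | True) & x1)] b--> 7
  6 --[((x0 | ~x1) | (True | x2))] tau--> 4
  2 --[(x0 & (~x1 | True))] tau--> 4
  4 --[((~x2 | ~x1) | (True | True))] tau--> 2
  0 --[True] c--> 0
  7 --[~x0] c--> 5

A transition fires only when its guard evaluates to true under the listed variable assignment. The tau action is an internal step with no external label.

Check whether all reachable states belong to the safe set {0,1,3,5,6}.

Inv-set: {0,1,3,5,6}
Reach set: {0,1}
  0: ✓
  1: ✓

Answer: INVARIANT HOLDS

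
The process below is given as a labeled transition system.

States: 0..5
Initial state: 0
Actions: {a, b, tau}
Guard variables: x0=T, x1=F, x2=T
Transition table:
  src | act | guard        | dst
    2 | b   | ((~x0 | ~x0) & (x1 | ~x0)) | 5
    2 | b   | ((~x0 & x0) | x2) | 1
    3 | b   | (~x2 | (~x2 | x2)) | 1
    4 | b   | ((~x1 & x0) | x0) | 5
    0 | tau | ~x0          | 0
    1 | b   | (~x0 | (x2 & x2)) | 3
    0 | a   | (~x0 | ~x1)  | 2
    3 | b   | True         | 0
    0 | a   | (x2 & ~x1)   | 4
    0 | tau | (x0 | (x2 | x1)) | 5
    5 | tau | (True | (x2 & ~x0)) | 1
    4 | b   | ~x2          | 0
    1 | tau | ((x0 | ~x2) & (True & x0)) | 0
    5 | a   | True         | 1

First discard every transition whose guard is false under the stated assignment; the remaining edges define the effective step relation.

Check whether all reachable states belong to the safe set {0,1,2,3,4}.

Answer: INVARIANT VIOLATED at state 5

Working:
Allowed set {0,1,2,3,4}
Reachable = {0,1,2,3,4,5}
  0: safe
  1: safe
  2: safe
  3: safe
  4: safe
  5: VIOLATES
witness against invariant: tau → 5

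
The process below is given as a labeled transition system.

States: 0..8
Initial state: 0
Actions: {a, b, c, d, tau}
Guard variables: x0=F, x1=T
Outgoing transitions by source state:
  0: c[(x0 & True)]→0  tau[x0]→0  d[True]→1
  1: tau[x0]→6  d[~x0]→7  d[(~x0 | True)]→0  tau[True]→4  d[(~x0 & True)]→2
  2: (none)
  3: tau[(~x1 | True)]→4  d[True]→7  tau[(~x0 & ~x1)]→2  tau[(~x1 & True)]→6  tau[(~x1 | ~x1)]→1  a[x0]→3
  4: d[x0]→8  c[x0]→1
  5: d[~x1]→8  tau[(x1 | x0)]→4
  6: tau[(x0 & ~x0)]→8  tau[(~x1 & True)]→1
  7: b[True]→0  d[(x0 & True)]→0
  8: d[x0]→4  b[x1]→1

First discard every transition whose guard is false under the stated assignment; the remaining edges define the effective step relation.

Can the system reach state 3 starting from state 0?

10 transition(s) survive guard evaluation.
L0 = {0}
L1 = {1}  now seen {0,1}
L2 = {2,4,7}  now seen {0,1,2,4,7}
Reachable = {0,1,2,4,7}

Answer: UNREACHABLE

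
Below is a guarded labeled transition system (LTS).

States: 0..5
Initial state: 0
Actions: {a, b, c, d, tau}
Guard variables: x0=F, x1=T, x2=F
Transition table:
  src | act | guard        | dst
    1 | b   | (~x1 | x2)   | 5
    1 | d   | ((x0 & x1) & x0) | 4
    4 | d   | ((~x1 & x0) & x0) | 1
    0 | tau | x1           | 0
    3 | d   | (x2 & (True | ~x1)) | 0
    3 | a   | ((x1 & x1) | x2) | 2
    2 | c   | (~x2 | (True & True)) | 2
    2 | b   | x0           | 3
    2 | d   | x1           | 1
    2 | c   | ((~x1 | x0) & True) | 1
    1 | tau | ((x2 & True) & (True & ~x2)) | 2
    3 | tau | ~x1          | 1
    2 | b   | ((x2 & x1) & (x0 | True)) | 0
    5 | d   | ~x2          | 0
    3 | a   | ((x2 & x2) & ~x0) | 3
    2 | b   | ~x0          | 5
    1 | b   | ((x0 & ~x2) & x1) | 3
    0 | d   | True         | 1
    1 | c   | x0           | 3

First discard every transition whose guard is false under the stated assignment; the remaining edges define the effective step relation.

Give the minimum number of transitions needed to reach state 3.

Layered search for 3:
  L0 = {0}
  L1 = {1}
3 never appears.

Answer: UNREACHABLE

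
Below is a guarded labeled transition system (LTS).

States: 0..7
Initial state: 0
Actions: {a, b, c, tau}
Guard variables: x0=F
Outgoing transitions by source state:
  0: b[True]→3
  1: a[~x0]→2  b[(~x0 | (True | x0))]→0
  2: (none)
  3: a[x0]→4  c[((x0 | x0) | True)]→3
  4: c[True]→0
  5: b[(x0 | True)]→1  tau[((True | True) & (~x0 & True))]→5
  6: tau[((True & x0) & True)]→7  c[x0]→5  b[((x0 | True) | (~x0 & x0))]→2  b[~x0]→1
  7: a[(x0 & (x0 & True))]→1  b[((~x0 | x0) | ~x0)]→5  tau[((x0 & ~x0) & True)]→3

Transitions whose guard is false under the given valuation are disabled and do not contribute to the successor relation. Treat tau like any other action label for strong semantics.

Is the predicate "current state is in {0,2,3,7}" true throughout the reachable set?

Answer: INVARIANT HOLDS

Working:
Safe = {0,2,3,7}
Reachable = {0,3}
  0: ok
  3: ok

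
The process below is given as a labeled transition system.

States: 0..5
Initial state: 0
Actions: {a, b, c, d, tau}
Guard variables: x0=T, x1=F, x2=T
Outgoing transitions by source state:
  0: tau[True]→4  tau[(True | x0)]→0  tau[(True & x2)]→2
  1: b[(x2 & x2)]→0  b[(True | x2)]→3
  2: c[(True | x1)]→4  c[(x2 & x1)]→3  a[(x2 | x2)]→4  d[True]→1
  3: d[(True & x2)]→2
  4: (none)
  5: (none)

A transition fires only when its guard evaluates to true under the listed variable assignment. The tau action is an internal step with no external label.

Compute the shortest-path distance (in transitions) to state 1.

Layered search for 1:
  L0 = {0}
  L1 = {2,4}
  L2 = {1}
first hit 1 at d=2 via tau·d

Answer: 2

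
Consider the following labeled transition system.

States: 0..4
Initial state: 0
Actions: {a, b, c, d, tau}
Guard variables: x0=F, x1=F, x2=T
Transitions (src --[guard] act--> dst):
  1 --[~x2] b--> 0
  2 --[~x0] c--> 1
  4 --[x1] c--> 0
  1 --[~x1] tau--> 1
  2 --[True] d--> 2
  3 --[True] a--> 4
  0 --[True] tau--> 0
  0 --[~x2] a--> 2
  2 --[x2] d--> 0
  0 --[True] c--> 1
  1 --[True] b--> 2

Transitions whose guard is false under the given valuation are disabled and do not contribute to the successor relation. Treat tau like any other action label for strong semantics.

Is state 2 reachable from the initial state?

8 transition(s) survive guard evaluation.
Layer 0: {0}
Layer 1: {1}  now seen {0,1}
Layer 2: {2}  now seen {0,1,2}
Reachable = {0,1,2}
Path to 2: c·b

Answer: REACHABLE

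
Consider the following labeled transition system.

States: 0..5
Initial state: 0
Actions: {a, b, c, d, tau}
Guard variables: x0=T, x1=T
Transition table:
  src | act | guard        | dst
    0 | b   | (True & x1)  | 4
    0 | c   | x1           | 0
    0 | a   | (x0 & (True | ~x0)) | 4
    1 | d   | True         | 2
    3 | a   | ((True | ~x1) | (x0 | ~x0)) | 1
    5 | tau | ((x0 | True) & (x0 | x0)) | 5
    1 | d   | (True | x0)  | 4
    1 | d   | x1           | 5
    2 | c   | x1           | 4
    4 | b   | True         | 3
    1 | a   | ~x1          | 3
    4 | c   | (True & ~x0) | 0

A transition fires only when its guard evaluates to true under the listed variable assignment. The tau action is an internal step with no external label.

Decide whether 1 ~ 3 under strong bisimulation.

Answer: NOT BISIMILAR

Working:
Compute ~ classes (split until stable):
  π0 = {{0,1,2,3,4,5}}
  π1 = {{0},{1},{2},{3},{4},{5}}
6 equivalence class(es) (converged in 2)
1∈{1}, 3∈{3}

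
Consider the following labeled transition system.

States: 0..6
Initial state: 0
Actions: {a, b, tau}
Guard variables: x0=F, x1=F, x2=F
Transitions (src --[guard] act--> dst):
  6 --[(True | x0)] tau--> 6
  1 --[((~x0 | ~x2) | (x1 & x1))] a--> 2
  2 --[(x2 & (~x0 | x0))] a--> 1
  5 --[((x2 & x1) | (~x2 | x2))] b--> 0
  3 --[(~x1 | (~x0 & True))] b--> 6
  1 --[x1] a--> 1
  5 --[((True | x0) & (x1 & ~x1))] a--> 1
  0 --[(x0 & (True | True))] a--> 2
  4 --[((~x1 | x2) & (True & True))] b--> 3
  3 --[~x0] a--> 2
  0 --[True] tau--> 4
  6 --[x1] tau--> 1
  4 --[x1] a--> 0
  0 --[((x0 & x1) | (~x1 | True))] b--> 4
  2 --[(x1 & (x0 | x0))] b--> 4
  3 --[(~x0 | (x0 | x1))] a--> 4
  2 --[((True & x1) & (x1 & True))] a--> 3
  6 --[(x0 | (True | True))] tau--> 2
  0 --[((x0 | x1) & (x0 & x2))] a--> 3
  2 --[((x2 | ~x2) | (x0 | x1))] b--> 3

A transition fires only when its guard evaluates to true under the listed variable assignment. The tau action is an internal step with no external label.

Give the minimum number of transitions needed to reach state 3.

Answer: 2

Analysis:
Breadth-first toward 3:
  Layer 0: {0}
  Layer 1: {4}
  Layer 2: {3}
first hit 3 at d=2 via b·b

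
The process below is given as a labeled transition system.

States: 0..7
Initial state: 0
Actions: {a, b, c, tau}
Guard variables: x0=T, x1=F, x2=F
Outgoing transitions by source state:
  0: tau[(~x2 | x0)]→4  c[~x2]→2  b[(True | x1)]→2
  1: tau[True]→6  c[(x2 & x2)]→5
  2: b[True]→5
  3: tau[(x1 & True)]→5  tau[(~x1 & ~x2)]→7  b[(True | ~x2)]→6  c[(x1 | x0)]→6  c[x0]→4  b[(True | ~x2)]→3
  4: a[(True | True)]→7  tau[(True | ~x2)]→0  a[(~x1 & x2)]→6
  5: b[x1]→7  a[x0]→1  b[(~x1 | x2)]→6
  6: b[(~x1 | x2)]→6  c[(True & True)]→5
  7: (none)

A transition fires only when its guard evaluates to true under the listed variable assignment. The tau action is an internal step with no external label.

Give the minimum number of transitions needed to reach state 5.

Layered search for 5:
  L0 = {0}
  L1 = {2,4}
  L2 = {5,7}
first hit 5 at d=2 via b·b

Answer: 2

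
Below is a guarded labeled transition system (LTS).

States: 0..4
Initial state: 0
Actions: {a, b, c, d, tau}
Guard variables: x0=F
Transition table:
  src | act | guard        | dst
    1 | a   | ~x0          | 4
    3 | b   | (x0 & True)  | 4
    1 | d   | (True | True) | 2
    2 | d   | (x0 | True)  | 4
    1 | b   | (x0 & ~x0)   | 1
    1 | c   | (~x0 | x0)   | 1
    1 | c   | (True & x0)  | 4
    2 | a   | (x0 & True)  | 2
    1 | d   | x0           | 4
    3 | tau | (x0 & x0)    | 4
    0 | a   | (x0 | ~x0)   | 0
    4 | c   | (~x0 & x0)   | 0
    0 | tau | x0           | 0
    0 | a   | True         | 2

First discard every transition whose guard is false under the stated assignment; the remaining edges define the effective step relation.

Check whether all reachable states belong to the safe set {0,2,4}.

Answer: INVARIANT HOLDS

Analysis:
Allowed set {0,2,4}
Reachable = {0,2,4}
  0: safe
  2: safe
  4: safe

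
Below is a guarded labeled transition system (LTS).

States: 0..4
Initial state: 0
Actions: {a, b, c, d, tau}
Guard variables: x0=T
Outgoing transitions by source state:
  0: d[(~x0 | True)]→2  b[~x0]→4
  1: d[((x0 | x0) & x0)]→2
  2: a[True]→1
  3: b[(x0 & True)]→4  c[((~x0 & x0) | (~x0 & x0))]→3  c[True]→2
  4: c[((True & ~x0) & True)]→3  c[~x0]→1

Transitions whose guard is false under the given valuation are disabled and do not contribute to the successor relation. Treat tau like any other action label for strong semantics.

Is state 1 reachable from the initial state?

Answer: REACHABLE

Working:
After dropping false guards: 5 live edges.
depth 0: {0}
depth 1: {2}  total {0,2}
depth 2: {1}  total {0,1,2}
Reach set: {0,1,2}
Path to 1: d·a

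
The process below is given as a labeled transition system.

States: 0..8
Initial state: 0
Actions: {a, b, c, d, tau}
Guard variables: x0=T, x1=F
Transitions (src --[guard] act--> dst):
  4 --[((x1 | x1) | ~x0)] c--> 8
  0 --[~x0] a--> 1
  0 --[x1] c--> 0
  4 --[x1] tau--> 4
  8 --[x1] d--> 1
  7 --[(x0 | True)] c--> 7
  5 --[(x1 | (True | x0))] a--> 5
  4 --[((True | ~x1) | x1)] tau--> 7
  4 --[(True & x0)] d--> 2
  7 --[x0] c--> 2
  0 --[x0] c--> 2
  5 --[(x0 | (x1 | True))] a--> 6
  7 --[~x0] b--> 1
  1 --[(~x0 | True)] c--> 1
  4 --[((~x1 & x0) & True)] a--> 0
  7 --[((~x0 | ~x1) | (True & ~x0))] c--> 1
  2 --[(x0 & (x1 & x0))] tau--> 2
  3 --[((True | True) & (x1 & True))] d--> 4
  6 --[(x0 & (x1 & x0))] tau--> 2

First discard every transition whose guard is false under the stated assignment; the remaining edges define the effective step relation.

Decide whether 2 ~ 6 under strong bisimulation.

Refine partition for ~:
  π0 = {{0,1,2,3,4,5,6,7,8}}
  π1 = {{0,1,7},{2,3,6,8},{4},{5}}
  π2 = {{0},{1},{2,3,6,8},{4},{5},{7}}
6 equivalence class(es) (converged in 3)
class of 2: {2,3,6,8}; class of 6: {2,3,6,8}

Answer: BISIMILAR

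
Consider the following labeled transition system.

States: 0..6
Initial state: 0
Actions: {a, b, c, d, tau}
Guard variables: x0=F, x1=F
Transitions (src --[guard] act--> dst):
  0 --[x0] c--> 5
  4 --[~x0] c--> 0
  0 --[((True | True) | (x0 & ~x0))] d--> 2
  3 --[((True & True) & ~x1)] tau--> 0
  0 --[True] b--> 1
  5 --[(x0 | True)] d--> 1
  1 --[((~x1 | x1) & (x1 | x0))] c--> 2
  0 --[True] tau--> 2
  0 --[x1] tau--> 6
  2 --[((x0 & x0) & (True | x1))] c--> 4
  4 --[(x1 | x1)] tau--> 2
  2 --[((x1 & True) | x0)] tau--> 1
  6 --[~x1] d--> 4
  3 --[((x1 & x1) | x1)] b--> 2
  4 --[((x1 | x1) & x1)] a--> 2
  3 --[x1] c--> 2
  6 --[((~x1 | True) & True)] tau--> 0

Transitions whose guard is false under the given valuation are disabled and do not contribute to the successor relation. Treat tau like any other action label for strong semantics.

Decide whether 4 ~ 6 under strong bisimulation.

Bisimulation quotient by refinement:
  π0 = {{0,1,2,3,4,5,6}}
  π1 = {{0},{1,2},{3},{4},{5},{6}}
stable after 2 split(s): 6 block(s)
[4]={4}  [6]={6}

Answer: NOT BISIMILAR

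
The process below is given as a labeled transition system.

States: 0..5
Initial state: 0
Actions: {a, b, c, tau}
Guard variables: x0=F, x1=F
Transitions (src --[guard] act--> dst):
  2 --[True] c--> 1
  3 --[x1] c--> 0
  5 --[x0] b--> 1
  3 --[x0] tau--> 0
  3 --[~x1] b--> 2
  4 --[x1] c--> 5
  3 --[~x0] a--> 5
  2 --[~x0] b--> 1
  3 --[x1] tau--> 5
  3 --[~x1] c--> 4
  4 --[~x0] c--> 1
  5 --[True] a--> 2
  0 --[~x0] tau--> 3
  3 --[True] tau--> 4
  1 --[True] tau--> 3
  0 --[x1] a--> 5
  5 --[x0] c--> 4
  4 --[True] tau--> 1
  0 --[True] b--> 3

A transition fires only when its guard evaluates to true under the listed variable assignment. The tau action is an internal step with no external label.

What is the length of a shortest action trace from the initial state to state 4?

Layered search for 4:
  Layer 0: {0}
  Layer 1: {3}
  Layer 2: {2,4,5}
4 enters at depth 2; path b·c

Answer: 2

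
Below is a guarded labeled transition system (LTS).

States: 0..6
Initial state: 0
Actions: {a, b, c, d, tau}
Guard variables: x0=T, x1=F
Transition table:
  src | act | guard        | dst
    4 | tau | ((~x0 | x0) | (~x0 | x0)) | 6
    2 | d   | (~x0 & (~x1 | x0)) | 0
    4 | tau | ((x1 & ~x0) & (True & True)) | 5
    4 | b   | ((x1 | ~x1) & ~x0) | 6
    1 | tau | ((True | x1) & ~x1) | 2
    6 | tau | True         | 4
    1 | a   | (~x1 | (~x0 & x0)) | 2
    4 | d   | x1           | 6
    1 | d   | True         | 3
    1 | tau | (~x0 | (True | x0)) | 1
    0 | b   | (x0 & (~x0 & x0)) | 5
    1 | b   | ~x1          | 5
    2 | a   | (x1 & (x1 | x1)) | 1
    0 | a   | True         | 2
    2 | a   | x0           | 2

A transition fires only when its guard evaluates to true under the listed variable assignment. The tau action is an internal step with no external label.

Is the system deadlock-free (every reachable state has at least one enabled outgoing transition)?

Answer: DEADLOCK-FREE

Analysis:
R = {0,2}
  0: a→2  [1 out]
  2: a→2  [1 out]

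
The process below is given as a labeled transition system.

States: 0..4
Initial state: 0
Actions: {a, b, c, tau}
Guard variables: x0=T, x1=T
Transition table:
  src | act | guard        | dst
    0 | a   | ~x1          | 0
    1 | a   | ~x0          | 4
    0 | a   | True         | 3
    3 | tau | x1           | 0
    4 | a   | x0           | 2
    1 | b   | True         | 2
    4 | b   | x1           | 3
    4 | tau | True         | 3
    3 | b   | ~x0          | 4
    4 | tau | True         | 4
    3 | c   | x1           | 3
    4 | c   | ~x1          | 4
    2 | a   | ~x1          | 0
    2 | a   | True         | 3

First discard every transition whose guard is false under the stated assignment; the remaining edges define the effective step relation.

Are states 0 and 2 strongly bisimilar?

Answer: BISIMILAR

Trace:
Compute ~ classes (split until stable):
  π0 = {{0,1,2,3,4}}
  π1 = {{0,2},{1},{3},{4}}
stable after 2 split(s): 4 block(s)
class of 0: {0,2}; class of 2: {0,2}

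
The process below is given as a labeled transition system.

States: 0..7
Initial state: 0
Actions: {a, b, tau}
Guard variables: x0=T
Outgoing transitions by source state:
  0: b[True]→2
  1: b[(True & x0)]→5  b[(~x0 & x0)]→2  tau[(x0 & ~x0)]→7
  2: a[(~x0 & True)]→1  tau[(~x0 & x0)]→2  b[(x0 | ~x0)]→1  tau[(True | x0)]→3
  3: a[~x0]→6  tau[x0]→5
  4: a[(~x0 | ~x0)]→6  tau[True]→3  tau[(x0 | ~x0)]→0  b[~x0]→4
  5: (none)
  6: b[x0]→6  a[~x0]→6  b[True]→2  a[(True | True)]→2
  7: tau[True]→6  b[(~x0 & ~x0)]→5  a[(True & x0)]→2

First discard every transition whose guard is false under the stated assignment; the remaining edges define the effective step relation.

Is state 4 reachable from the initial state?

After dropping false guards: 12 live edges.
Layer 0: {0}
Layer 1: {2}  now seen {0,2}
Layer 2: {1,3}  now seen {0,1,2,3}
Layer 3: {5}  now seen {0,1,2,3,5}
Reach set: {0,1,2,3,5}

Answer: UNREACHABLE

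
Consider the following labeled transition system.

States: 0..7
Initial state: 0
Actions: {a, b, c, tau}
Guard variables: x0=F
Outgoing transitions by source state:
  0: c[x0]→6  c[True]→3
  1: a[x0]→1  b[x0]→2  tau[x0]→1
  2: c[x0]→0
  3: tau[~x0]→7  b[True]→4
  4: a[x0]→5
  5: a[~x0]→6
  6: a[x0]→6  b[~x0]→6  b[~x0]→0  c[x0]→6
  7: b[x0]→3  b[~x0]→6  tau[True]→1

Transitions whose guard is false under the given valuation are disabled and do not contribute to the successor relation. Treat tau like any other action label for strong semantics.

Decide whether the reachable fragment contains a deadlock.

Reach set: {0,1,3,4,6,7}
  0: c→3  [1 exit(s)]
  1: ∅  [STUCK]
  3: b→4  tau→7  [2 exit(s)]
  4: ∅  [STUCK]
  6: b→0  b→6  [2 exit(s)]
  7: b→6  tau→1  [2 exit(s)]
trace reaching 1: c·tau·tau

Answer: DEADLOCK at state 1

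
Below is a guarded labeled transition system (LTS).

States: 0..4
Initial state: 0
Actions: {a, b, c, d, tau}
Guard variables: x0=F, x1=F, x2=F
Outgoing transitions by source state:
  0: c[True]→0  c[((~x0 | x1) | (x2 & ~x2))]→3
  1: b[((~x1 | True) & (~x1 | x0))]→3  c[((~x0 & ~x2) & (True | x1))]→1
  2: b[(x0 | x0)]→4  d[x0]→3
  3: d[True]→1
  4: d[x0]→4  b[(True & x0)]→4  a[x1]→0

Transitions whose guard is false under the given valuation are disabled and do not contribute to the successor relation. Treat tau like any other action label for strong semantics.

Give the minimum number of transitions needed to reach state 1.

Layered search for 1:
  depth 0: {0}
  depth 1: {3}
  depth 2: {1}
depth(1)=2, e.g. c·d

Answer: 2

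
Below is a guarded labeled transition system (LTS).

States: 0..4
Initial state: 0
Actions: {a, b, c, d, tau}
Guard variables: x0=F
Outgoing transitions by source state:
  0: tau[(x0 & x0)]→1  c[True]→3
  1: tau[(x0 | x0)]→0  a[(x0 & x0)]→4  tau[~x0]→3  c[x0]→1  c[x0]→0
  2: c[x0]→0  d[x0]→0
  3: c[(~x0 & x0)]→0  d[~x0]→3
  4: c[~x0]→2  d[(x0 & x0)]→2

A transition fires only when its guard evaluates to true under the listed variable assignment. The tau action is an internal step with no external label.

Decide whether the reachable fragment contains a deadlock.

R = {0,3}
  0: c→3  [1 exit(s)]
  3: d→3  [1 exit(s)]

Answer: DEADLOCK-FREE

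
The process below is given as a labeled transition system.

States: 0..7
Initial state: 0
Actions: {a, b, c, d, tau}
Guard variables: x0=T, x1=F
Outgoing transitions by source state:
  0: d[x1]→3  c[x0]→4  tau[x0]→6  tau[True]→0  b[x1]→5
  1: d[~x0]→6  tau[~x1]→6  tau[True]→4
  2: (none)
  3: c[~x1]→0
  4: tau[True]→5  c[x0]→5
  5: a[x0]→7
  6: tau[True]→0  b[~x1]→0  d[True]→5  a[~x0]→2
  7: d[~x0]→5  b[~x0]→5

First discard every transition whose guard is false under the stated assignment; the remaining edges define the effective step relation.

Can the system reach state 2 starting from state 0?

After dropping false guards: 12 live edges.
L0 = {0}
L1 = {4,6}  total {0,4,6}
L2 = {5}  total {0,4,5,6}
L3 = {7}  total {0,4,5,6,7}
R = {0,4,5,6,7}

Answer: UNREACHABLE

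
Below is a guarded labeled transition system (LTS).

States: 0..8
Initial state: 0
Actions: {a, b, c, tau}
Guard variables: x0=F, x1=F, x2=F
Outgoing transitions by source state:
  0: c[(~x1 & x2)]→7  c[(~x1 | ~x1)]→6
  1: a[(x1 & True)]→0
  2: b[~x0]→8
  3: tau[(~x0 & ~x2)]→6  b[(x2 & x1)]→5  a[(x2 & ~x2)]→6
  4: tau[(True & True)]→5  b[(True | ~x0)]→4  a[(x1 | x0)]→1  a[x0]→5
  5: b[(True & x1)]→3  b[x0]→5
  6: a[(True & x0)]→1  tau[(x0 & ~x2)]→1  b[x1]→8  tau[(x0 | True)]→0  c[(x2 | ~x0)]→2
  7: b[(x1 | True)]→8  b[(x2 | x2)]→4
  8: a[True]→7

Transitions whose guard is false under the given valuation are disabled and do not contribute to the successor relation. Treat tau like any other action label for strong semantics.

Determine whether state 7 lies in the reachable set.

Answer: REACHABLE

Trace:
Guard filter leaves 9 enabled edge(s).
Layer 0: {0}
Layer 1: {6}  total {0,6}
Layer 2: {2}  total {0,2,6}
Layer 3: {8}  total {0,2,6,8}
Layer 4: {7}  total {0,2,6,7,8}
Reach set: {0,2,6,7,8}
trace reaching 7: c·c·b·a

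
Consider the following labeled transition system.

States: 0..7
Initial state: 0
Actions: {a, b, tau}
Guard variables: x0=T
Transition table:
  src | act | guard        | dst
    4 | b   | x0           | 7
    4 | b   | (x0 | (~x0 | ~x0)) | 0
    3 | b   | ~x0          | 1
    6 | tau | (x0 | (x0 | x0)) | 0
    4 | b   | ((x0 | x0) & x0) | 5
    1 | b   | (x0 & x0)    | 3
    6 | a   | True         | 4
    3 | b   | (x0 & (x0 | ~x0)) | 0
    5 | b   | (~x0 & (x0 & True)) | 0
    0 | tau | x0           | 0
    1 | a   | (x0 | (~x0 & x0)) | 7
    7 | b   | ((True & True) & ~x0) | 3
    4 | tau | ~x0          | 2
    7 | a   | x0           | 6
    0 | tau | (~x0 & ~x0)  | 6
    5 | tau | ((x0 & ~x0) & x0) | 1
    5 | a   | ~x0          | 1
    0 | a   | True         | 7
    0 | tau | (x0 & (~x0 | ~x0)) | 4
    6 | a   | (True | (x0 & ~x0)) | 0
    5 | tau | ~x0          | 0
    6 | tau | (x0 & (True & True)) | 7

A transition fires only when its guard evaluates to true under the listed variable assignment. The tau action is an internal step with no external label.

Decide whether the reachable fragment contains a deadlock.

Reach set: {0,4,5,6,7}
  0: a→7  tau→0  [2 out]
  4: b→0  b→5  b→7  [3 out]
  5: ∅  [no exit]
  6: a→0  a→4  tau→0  tau→7  [4 out]
  7: a→6  [1 out]
trace reaching 5: a·a·a·b

Answer: DEADLOCK at state 5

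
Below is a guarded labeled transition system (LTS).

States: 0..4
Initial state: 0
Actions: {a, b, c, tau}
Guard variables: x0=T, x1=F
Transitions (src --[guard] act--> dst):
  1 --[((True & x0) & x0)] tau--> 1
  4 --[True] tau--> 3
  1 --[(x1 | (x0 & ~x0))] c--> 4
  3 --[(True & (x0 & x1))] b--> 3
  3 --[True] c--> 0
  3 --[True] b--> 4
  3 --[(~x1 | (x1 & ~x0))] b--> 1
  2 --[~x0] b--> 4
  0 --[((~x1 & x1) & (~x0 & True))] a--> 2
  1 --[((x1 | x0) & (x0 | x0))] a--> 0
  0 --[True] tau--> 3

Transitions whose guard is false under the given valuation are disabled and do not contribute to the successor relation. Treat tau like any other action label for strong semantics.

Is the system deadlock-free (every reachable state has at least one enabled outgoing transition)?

Answer: DEADLOCK-FREE

Trace:
R = {0,1,3,4}
  0: tau→3  [deg 1]
  1: a→0  tau→1  [deg 2]
  3: b→1  b→4  c→0  [deg 3]
  4: tau→3  [deg 1]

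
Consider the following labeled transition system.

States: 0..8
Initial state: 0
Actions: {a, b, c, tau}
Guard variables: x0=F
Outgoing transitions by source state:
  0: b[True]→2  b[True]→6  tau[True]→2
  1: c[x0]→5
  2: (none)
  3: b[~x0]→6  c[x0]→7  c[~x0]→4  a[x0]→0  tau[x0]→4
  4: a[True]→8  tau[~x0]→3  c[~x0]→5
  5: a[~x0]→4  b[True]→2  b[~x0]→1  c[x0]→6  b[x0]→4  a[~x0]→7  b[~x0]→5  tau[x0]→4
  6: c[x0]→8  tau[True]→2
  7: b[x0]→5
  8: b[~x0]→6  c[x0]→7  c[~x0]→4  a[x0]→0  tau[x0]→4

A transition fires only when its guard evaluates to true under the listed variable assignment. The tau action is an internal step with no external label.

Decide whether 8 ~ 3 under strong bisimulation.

Answer: BISIMILAR

Analysis:
Compute ~ classes (split until stable):
  π0 = {{0,1,2,3,4,5,6,7,8}}
  π1 = {{0},{1,2,7},{3,8},{4},{5},{6}}
6 equivalence class(es) (converged in 2)
class of 8: {3,8}; class of 3: {3,8}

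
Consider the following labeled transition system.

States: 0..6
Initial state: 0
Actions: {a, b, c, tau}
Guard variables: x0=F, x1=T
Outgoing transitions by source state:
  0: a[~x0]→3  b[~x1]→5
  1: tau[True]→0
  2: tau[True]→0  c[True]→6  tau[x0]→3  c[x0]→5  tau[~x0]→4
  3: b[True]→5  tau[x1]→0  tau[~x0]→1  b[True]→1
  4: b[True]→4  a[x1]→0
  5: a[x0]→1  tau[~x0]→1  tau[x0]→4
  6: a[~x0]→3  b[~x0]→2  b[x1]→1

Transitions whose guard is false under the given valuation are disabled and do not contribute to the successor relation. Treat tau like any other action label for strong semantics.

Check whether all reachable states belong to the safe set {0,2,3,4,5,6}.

Answer: INVARIANT VIOLATED at state 1

Trace:
Inv-set: {0,2,3,4,5,6}
Reachable = {0,1,3,5}
  0: ✓
  1: VIOLATES
  3: ✓
  5: ✓
counterexample path to 1: a·b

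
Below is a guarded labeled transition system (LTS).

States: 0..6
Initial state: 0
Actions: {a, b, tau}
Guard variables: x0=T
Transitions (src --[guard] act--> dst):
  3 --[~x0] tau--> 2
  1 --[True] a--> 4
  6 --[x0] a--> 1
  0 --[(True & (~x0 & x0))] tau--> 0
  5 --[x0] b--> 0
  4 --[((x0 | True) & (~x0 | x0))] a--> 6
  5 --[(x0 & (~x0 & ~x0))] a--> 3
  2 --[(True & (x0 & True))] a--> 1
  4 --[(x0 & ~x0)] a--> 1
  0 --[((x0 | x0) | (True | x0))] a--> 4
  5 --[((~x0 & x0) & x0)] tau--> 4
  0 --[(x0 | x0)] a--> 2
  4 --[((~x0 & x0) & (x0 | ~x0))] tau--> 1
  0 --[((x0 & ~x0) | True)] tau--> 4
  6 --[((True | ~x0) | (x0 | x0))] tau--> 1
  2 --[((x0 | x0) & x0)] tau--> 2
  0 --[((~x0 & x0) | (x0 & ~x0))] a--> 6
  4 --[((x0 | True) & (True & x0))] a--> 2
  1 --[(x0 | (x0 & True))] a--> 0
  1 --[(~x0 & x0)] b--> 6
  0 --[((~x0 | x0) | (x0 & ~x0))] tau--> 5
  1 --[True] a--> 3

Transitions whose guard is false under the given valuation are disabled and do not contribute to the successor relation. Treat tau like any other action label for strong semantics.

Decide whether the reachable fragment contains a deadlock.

R = {0,1,2,3,4,5,6}
  0: a→2  a→4  tau→4  tau→5  [4 out]
  1: a→0  a→3  a→4  [3 out]
  2: a→1  tau→2  [2 out]
  3: ∅  [STUCK]
  4: a→2  a→6  [2 out]
  5: b→0  [1 out]
  6: a→1  tau→1  [2 out]
Path to 3: a·a·a

Answer: DEADLOCK at state 3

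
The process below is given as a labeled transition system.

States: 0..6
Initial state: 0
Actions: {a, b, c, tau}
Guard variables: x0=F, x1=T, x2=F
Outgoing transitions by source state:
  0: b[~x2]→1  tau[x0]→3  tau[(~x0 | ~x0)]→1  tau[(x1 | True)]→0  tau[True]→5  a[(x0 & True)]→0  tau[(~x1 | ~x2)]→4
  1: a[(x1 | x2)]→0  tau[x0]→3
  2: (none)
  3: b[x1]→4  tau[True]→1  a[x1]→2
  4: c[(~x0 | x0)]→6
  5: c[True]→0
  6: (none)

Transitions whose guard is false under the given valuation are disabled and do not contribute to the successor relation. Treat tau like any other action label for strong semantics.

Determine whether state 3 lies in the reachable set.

11 transition(s) survive guard evaluation.
Layer 0: {0}
Layer 1: {1,4,5}  total {0,1,4,5}
Layer 2: {6}  total {0,1,4,5,6}
Reachable = {0,1,4,5,6}

Answer: UNREACHABLE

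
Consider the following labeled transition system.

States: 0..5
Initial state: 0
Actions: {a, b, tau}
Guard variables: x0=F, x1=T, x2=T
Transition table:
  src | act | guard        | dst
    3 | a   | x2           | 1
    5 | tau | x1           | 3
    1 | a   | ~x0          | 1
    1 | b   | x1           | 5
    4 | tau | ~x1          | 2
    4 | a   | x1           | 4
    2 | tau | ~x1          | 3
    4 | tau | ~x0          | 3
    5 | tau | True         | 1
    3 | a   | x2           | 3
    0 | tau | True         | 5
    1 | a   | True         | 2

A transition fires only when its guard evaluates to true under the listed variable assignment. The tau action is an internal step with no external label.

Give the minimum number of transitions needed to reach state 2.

Answer: 3

Working:
BFS to 2:
  L0 = {0}
  L1 = {5}
  L2 = {1,3}
  L3 = {2}
first hit 2 at d=3 via tau·tau·a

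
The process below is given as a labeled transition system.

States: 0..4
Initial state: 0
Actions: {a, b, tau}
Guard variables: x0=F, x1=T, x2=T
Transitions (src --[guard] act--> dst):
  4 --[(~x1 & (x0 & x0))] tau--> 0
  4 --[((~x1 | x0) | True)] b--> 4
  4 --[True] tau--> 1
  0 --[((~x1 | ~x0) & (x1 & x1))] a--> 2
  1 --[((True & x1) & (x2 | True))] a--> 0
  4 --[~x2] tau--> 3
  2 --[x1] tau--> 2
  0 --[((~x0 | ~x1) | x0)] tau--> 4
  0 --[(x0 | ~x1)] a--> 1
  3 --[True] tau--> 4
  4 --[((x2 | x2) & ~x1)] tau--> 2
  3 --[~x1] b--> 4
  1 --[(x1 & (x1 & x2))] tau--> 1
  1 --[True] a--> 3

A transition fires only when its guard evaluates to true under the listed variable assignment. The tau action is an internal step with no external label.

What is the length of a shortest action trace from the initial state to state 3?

Breadth-first toward 3:
  depth 0: {0}
  depth 1: {2,4}
  depth 2: {1}
  depth 3: {3}
depth(3)=3, e.g. tau·tau·a

Answer: 3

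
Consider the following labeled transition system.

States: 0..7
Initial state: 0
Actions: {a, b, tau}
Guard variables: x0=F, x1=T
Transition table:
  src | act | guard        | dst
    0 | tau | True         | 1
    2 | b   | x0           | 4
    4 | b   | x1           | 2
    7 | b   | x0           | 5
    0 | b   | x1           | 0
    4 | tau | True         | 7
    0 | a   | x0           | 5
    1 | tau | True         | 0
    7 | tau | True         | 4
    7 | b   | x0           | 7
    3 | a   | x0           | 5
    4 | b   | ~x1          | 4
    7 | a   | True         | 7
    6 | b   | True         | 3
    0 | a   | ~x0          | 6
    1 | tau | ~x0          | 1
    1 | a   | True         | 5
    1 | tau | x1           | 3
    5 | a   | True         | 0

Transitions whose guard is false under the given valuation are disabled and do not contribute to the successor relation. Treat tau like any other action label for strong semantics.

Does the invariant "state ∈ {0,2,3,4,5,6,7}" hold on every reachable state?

Safe = {0,2,3,4,5,6,7}
R = {0,1,3,5,6}
  0: ✓
  1: VIOLATES
  3: ✓
  5: ✓
  6: ✓
reach 1 via tau — violates

Answer: INVARIANT VIOLATED at state 1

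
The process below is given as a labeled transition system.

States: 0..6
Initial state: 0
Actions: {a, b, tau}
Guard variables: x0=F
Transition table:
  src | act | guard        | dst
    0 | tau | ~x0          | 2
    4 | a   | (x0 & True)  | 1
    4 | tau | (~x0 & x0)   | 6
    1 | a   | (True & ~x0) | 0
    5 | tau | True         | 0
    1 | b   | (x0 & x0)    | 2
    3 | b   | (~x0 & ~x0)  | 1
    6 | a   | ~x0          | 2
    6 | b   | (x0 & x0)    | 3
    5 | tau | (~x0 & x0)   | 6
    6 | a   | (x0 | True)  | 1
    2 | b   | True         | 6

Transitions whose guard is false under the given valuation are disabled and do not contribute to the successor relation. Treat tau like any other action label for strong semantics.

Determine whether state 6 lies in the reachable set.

Guard filter leaves 7 enabled edge(s).
L0 = {0}
L1 = {2}  cumulative {0,2}
L2 = {6}  cumulative {0,2,6}
L3 = {1}  cumulative {0,1,2,6}
R = {0,1,2,6}
witness 6: tau·b

Answer: REACHABLE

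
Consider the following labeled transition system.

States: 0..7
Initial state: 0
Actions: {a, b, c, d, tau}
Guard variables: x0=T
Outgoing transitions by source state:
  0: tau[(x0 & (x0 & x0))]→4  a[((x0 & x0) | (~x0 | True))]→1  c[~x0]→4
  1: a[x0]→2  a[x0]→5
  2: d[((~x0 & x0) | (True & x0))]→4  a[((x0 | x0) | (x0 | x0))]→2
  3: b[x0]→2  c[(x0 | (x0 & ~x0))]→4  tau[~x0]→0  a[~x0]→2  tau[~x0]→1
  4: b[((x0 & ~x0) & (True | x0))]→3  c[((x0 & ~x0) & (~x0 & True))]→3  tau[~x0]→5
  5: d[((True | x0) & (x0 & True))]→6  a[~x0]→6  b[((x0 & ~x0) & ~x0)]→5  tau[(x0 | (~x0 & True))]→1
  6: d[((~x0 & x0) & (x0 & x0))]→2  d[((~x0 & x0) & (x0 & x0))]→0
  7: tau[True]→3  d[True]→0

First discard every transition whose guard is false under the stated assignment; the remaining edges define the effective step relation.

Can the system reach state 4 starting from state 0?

12 transition(s) survive guard evaluation.
L0 = {0}
L1 = {1,4}  total {0,1,4}
L2 = {2,5}  total {0,1,2,4,5}
L3 = {6}  total {0,1,2,4,5,6}
Reach set: {0,1,2,4,5,6}
trace reaching 4: tau

Answer: REACHABLE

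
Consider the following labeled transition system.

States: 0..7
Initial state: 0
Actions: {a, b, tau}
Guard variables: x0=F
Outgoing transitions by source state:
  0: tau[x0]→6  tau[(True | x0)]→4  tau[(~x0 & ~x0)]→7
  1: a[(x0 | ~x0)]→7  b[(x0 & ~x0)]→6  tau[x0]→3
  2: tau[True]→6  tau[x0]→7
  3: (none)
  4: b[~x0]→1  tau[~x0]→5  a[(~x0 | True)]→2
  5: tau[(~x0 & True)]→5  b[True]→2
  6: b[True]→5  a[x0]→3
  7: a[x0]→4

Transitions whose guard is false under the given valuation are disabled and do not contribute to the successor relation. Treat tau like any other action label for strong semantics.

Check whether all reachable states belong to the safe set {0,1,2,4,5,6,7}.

Answer: INVARIANT HOLDS

Analysis:
Allowed set {0,1,2,4,5,6,7}
Reachable = {0,1,2,4,5,6,7}
  0: safe
  1: safe
  2: safe
  4: safe
  5: safe
  6: safe
  7: safe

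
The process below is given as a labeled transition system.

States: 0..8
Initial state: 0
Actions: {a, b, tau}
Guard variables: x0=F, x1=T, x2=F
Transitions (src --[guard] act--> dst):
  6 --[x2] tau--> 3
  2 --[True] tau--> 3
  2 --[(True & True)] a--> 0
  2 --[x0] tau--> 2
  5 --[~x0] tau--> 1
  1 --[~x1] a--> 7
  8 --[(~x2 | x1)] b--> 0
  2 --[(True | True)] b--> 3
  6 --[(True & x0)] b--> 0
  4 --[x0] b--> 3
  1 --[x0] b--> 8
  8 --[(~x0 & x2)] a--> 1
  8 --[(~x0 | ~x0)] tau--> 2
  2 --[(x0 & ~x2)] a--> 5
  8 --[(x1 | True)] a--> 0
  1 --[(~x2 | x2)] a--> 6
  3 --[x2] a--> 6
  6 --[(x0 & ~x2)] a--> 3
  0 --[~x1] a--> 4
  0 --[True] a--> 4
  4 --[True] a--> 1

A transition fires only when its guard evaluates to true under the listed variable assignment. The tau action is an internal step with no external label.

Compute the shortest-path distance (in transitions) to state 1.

Answer: 2

Trace:
Breadth-first toward 1:
  depth 0: {0}
  depth 1: {4}
  depth 2: {1}
depth(1)=2, e.g. a·a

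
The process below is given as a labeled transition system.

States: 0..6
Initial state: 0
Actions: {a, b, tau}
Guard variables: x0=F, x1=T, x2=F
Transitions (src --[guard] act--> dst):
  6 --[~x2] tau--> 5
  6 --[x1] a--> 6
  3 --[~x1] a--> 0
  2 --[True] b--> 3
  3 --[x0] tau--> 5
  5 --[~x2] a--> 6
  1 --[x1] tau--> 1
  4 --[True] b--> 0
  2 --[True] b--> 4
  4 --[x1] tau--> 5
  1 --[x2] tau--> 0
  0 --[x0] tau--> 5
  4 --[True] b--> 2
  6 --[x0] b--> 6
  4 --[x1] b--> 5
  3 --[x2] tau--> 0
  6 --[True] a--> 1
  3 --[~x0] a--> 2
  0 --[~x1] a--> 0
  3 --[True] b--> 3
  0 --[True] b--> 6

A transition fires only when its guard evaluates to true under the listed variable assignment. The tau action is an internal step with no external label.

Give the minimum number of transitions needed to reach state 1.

Answer: 2

Trace:
Layered search for 1:
  L0 = {0}
  L1 = {6}
  L2 = {1,5}
depth(1)=2, e.g. b·a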